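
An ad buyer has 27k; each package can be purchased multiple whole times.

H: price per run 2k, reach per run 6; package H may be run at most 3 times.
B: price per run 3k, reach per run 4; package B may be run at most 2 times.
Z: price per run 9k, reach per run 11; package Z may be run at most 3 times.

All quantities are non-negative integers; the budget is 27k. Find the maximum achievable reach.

This is a bounded integer knapsack.
3×H and 2×Z: price 24 ≤ 27, reach 3·6 + 2·11 = 40.
3×H, 1×B, and 2×Z: price 27 ≤ 27, reach 3·6 + 1·4 + 2·11 = 44.
Best is 44.

44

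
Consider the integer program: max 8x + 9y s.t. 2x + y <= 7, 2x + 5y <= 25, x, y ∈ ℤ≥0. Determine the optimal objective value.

(x,y)=(0,5) is feasible, giving 45.
(x,y)=(1,4) is feasible, giving 44.
(x,y)=(2,3) is feasible, giving 43.
No feasible integer point exceeds 45.

45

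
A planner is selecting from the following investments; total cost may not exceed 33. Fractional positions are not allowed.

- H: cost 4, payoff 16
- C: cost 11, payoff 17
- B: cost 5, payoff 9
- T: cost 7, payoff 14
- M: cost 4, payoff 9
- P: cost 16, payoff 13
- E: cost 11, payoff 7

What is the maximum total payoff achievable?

Allowing fractional choices, the relaxed optimum would be about 66.6, but investments are indivisible.
H + C + B + T: cost 4 + 11 + 5 + 7 = 27 ≤ 33, payoff 16 + 17 + 9 + 14 = 56.
H + C + T + M: cost 4 + 11 + 7 + 4 = 26 ≤ 33, payoff 16 + 17 + 14 + 9 = 56.
H + C + B + T + M: cost 4 + 11 + 5 + 7 + 4 = 31 ≤ 33, payoff 16 + 17 + 9 + 14 + 9 = 65.
Best is H, C, B, T, and M with total payoff 65.

65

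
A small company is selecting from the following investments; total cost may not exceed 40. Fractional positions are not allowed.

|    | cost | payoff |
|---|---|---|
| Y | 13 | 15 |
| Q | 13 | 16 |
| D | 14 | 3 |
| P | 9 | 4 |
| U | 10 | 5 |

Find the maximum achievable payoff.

Allowing fractional choices, the relaxed optimum would be about 37.8, but investments are indivisible.
Y + Q + U: cost 13 + 13 + 10 = 36 ≤ 40, payoff 15 + 16 + 5 = 36.
Y + Q + D: cost 13 + 13 + 14 = 40 ≤ 40, payoff 15 + 16 + 3 = 34.
Y + Q + P: cost 13 + 13 + 9 = 35 ≤ 40, payoff 15 + 16 + 4 = 35.
Best is Y, Q, and U with total payoff 36.

36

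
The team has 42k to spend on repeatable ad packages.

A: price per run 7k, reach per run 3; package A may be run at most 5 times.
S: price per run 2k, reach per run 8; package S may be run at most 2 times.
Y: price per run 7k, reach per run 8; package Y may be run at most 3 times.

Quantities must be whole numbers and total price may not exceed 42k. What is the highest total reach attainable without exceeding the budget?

This is a bounded integer knapsack.
2×A, 2×S, and 3×Y: price 39 ≤ 42, reach 2·3 + 2·8 + 3·8 = 46.
1×A, 2×S, and 3×Y: price 32 ≤ 42, reach 1·3 + 2·8 + 3·8 = 43.
Best is 46.

46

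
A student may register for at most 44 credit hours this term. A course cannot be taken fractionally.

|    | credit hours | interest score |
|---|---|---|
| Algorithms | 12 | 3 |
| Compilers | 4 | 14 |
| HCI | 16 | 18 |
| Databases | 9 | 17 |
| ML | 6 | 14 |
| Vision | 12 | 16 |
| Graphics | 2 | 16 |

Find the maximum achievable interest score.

Compilers + HCI + Databases + Vision + Graphics: credit hours 4 + 16 + 9 + 12 + 2 = 43 ≤ 44, interest score 14 + 18 + 17 + 16 + 16 = 81.
Compilers + HCI + Databases + ML + Graphics: credit hours 4 + 16 + 9 + 6 + 2 = 37 ≤ 44, interest score 14 + 18 + 17 + 14 + 16 = 79.
Compilers + HCI + ML + Vision + Graphics: credit hours 4 + 16 + 6 + 12 + 2 = 40 ≤ 44, interest score 14 + 18 + 14 + 16 + 16 = 78.
Best is Compilers, HCI, Databases, Vision, and Graphics with total interest score 81.

81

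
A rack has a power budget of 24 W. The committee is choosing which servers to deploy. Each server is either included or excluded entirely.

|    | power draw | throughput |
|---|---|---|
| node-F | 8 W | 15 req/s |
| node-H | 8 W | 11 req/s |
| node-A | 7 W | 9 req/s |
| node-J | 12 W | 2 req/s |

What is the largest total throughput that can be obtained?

node-F + node-A: power draw 8 + 7 = 15 ≤ 24, throughput 15 + 9 = 24.
node-F + node-H + node-A: power draw 8 + 8 + 7 = 23 ≤ 24, throughput 15 + 11 + 9 = 35.
node-F + node-H: power draw 8 + 8 = 16 ≤ 24, throughput 15 + 11 = 26.
Best is node-F, node-H, and node-A with total throughput 35.

35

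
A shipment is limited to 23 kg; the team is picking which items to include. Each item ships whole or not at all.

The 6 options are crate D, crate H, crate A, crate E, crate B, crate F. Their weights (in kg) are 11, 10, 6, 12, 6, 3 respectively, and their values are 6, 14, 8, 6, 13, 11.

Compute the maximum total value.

Allowing fractional choices, the relaxed optimum would be about 43.3, but items are indivisible.
crate H + crate B + crate F: weight 10 + 6 + 3 = 19 ≤ 23, value 14 + 13 + 11 = 38.
crate H + crate A + crate B: weight 10 + 6 + 6 = 22 ≤ 23, value 14 + 8 + 13 = 35.
Best is crate H, crate B, and crate F with total value 38.

38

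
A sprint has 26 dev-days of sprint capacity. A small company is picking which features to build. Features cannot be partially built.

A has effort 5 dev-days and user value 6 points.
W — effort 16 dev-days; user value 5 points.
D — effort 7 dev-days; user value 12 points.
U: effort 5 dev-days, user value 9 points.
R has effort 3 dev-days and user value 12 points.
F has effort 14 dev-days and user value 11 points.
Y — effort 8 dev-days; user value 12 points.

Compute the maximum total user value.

45

Take D, U, R, and Y: effort 7 + 5 + 3 + 8 = 23 ≤ 26, user value 12 + 9 + 12 + 12 = 45.
No other feasible combination does better.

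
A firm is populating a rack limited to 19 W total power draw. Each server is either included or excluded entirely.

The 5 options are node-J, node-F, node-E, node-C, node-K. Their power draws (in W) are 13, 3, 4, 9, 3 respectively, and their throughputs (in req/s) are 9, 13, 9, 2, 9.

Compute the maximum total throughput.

This is an integer program with binary decision variables.
Allowing fractional choices, the relaxed optimum would be about 37.2, but servers are indivisible.
node-J + node-F + node-K: power draw 13 + 3 + 3 = 19 ≤ 19, throughput 9 + 13 + 9 = 31.
node-F + node-E + node-K: power draw 3 + 4 + 3 = 10 ≤ 19, throughput 13 + 9 + 9 = 31.
node-F + node-E + node-C + node-K: power draw 3 + 4 + 9 + 3 = 19 ≤ 19, throughput 13 + 9 + 2 + 9 = 33.
Best is node-F, node-E, node-C, and node-K with total throughput 33.

33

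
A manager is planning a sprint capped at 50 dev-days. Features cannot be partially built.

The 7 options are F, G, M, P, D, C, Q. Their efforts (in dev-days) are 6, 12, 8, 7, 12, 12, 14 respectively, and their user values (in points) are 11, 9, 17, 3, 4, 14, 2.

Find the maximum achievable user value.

Treat it as a binary knapsack problem.
Take F, G, M, D, and C: effort 6 + 12 + 8 + 12 + 12 = 50 ≤ 50, user value 11 + 9 + 17 + 4 + 14 = 55.
No other feasible combination does better.

55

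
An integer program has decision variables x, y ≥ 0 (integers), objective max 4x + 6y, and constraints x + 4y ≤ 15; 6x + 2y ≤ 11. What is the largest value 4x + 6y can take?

18

The continuous relaxation peaks at (0.636, 3.59) with value 24.09; rounding to a feasible lattice point costs some objective.
(x,y)=(0,3): 1·0+4·3=12≤15, 6·0+2·3=6≤11, objective 18.
(x,y)=(1,2): 1·1+4·2=9≤15, 6·1+2·2=10≤11, objective 16.
The best lattice point is (0,3), giving 18.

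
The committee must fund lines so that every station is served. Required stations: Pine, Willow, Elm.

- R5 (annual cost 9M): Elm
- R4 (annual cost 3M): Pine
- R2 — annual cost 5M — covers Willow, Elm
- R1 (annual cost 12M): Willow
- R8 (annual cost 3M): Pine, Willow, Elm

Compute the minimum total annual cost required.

R8 alone covers Pine, Willow, Elm — every station.
Total annual cost: 3.
No cover costs less than 3.

3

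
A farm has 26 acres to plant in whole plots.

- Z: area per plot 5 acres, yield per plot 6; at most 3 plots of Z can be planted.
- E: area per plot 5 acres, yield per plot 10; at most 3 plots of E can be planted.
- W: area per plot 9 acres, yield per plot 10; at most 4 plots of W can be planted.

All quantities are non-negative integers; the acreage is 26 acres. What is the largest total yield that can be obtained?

2×Z and 3×E: area 25 ≤ 26, yield 2·6 + 3·10 = 42.
3×E and 1×W: area 24 ≤ 26, yield 3·10 + 1·10 = 40.
Best is 42.

42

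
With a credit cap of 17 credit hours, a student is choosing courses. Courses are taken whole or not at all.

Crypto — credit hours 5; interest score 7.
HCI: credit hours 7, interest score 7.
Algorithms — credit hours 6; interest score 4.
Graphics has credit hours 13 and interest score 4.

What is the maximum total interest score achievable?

14

This is an integer program with binary decision variables.
Allowing fractional choices, the relaxed optimum would be about 17.3, but courses are indivisible.
Crypto + Algorithms: credit hours 5 + 6 = 11 ≤ 17, interest score 7 + 4 = 11.
Crypto + HCI: credit hours 5 + 7 = 12 ≤ 17, interest score 7 + 7 = 14.
Best is Crypto and HCI with total interest score 14.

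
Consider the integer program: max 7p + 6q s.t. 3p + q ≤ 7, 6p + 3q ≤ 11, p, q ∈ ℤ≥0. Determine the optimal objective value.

The continuous relaxation peaks at (0, 3.67) with value 22.00; rounding to a feasible lattice point costs some objective.
(p,q)=(0,3): 3·0+1·3=3≤7, 6·0+3·3=9≤11, objective 18.
(p,q)=(0,2): 3·0+1·2=2≤7, 6·0+3·2=6≤11, objective 12.
The best lattice point is (0,3), giving 18.

18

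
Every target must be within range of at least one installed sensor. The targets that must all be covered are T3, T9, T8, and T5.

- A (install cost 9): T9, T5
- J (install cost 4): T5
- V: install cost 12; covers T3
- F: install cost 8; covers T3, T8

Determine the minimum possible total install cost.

Choose A and F: together they cover T3, T9, T8, T5 — every target.
Total install cost: 9 + 8 = 17.

17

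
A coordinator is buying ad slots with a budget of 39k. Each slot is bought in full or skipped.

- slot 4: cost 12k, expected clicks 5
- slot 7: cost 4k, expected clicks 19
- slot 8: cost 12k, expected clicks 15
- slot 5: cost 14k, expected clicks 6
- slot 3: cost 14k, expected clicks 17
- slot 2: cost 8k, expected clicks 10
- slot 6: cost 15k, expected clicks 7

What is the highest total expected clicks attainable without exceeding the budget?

61

slot 7 + slot 8 + slot 3 + slot 2: cost 4 + 12 + 14 + 8 = 38 ≤ 39, expected clicks 19 + 15 + 17 + 10 = 61.
slot 7 + slot 8 + slot 3: cost 4 + 12 + 14 = 30 ≤ 39, expected clicks 19 + 15 + 17 = 51.
slot 4 + slot 7 + slot 3 + slot 2: cost 12 + 4 + 14 + 8 = 38 ≤ 39, expected clicks 5 + 19 + 17 + 10 = 51.
Best is slot 7, slot 8, slot 3, and slot 2 with total expected clicks 61.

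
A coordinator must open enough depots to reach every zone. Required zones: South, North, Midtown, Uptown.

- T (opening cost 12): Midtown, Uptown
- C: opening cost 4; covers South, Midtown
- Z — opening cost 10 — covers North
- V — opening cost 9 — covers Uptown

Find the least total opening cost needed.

Choose C, Z, and V: together they cover South, North, Midtown, Uptown — every zone.
Total opening cost: 4 + 10 + 9 = 23.

23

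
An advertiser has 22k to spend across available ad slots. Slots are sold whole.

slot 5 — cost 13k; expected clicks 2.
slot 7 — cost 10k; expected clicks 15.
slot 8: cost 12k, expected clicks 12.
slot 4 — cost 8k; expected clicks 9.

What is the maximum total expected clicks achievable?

This is a 0-1 knapsack instance.
Allowing fractional choices, the relaxed optimum would be about 28.0, but ad slots are indivisible.
slot 7 + slot 8: cost 10 + 12 = 22 ≤ 22, expected clicks 15 + 12 = 27.
slot 7 + slot 4: cost 10 + 8 = 18 ≤ 22, expected clicks 15 + 9 = 24.
slot 8 + slot 4: cost 12 + 8 = 20 ≤ 22, expected clicks 12 + 9 = 21.
Best is slot 7 and slot 8 with total expected clicks 27.

27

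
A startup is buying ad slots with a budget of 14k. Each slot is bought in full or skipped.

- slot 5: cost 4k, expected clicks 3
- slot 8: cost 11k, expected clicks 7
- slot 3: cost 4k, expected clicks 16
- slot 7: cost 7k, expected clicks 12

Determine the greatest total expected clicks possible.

28

Allowing fractional choices, the relaxed optimum would be about 30.2, but ad slots are indivisible.
slot 5 + slot 3: cost 4 + 4 = 8 ≤ 14, expected clicks 3 + 16 = 19.
slot 3 + slot 7: cost 4 + 7 = 11 ≤ 14, expected clicks 16 + 12 = 28.
slot 3: cost 4 ≤ 14, expected clicks 16.
Best is slot 3 and slot 7 with total expected clicks 28.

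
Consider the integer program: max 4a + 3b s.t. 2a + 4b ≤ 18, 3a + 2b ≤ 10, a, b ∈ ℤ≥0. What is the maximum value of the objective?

14

Relaxing integrality, the LP optimum is 14.75 at (a,b) = (0.5, 4.25), which is not an integer point.
(a,b)=(2,2): 2·2+4·2=12≤18, 3·2+2·2=10≤10, objective 14.
(a,b)=(1,3): 2·1+4·3=14≤18, 3·1+2·3=9≤10, objective 13.
(a,b)=(0,4): 2·0+4·4=16≤18, 3·0+2·4=8≤10, objective 12.
The best lattice point is (2,2), giving 14.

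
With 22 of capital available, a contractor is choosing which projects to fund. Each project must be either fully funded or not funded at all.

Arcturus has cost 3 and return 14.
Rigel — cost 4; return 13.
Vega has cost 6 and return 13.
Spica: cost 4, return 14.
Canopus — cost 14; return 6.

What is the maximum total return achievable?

Allowing fractional choices, the relaxed optimum would be about 56.1, but projects are indivisible.
Arcturus + Vega + Spica: cost 3 + 6 + 4 = 13 ≤ 22, return 14 + 13 + 14 = 41.
Arcturus + Rigel + Spica: cost 3 + 4 + 4 = 11 ≤ 22, return 14 + 13 + 14 = 41.
Arcturus + Rigel + Vega + Spica: cost 3 + 4 + 6 + 4 = 17 ≤ 22, return 14 + 13 + 13 + 14 = 54.
Best is Arcturus, Rigel, Vega, and Spica with total return 54.

54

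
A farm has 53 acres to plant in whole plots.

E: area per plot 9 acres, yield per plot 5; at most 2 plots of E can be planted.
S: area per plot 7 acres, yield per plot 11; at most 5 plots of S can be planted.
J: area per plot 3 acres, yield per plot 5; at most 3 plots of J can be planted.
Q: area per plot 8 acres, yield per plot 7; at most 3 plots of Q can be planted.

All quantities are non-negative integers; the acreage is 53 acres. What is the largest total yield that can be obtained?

1×E, 5×S, and 3×J: area 53 ≤ 53, yield 1·5 + 5·11 + 3·5 = 75.
5×S, 3×J, and 1×Q: area 52 ≤ 53, yield 5·11 + 3·5 + 1·7 = 77.
Best is 77.

77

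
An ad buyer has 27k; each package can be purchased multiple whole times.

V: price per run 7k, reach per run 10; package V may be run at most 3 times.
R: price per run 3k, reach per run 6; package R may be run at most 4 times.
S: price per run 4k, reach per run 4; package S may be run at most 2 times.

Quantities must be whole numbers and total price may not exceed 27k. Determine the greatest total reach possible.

44

R has the best ratio (6/3); taking only R gives at most 4×6 = 24 (stopped by the supply cap of 4).
Mixing does better — 2×V and 4×R: price 26 ≤ 27, reach 2·10 + 4·6 = 44.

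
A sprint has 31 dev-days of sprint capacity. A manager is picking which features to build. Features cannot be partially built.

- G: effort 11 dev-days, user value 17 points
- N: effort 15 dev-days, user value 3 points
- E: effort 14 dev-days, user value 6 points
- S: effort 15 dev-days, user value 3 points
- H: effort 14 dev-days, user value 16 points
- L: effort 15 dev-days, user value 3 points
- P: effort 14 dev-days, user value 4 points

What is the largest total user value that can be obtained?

Allowing fractional choices, the relaxed optimum would be about 35.6, but features are indivisible.
E + H: effort 14 + 14 = 28 ≤ 31, user value 6 + 16 = 22.
G + E: effort 11 + 14 = 25 ≤ 31, user value 17 + 6 = 23.
G + H: effort 11 + 14 = 25 ≤ 31, user value 17 + 16 = 33.
Best is G and H with total user value 33.

33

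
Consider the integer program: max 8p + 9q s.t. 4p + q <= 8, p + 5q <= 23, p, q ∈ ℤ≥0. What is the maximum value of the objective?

44

(p,q)=(1,4) is feasible, giving 44.
(p,q)=(0,4) is feasible, giving 36.
(p,q)=(1,3) is feasible, giving 35.
The best lattice point is (1,4), giving 44.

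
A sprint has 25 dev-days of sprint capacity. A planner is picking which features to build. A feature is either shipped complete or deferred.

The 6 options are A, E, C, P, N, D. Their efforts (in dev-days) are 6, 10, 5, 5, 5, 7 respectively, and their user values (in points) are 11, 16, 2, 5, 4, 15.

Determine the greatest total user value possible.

Allowing fractional choices, the relaxed optimum would be about 44.0, but features are indivisible.
E + N + D: effort 10 + 5 + 7 = 22 ≤ 25, user value 16 + 4 + 15 = 35.
A + E + D: effort 6 + 10 + 7 = 23 ≤ 25, user value 11 + 16 + 15 = 42.
E + P + D: effort 10 + 5 + 7 = 22 ≤ 25, user value 16 + 5 + 15 = 36.
Best is A, E, and D with total user value 42.

42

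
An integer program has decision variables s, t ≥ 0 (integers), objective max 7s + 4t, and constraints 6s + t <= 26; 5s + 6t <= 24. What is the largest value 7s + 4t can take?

(s,t)=(4,0): 6·4+1·0=24≤26, 5·4+6·0=20≤24, objective 28.
(s,t)=(3,1): 6·3+1·1=19≤26, 5·3+6·1=21≤24, objective 25.
(s,t)=(3,0): 6·3+1·0=18≤26, 5·3+6·0=15≤24, objective 21.
No feasible integer point exceeds 28.

28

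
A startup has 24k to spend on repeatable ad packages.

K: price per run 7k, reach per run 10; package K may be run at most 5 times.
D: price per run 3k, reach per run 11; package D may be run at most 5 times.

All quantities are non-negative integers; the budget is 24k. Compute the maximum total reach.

This is a bounded integer knapsack.
Take 1×K and 5×D: price 22 ≤ 24, reach 1·10 + 5·11 = 65.
D has the best ratio (11/3) and is taken to its limit of 5; remaining capacity is filled optimally with the others.

65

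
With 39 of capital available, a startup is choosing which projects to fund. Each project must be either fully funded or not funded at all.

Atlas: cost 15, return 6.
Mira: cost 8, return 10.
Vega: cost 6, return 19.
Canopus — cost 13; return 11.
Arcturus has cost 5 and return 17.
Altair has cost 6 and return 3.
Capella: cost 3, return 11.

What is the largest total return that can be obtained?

Allowing fractional choices, the relaxed optimum would be about 70.0, but projects are indivisible.
Vega + Canopus + Arcturus + Altair + Capella: cost 6 + 13 + 5 + 6 + 3 = 33 ≤ 39, return 19 + 11 + 17 + 3 + 11 = 61.
Mira + Vega + Canopus + Arcturus + Capella: cost 8 + 6 + 13 + 5 + 3 = 35 ≤ 39, return 10 + 19 + 11 + 17 + 11 = 68.
Atlas + Mira + Vega + Arcturus + Capella: cost 15 + 8 + 6 + 5 + 3 = 37 ≤ 39, return 6 + 10 + 19 + 17 + 11 = 63.
Best is Mira, Vega, Canopus, Arcturus, and Capella with total return 68.

68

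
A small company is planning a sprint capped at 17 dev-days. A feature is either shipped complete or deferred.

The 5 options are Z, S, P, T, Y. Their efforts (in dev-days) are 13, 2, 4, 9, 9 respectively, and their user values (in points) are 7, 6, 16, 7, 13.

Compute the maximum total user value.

S + P + T: effort 2 + 4 + 9 = 15 ≤ 17, user value 6 + 16 + 7 = 29.
P + Y: effort 4 + 9 = 13 ≤ 17, user value 16 + 13 = 29.
S + P + Y: effort 2 + 4 + 9 = 15 ≤ 17, user value 6 + 16 + 13 = 35.
Best is S, P, and Y with total user value 35.

35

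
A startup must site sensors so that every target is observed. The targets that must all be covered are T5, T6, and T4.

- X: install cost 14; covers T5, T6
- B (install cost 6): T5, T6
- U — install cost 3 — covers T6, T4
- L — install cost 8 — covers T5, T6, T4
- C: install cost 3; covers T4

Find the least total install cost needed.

The greedy cost-per-new-target heuristic would pick U and B for 9, but a cheaper cover exists.
L alone covers T5, T6, T4 — every target.
Total install cost: 8.
No cover costs less than 8.

8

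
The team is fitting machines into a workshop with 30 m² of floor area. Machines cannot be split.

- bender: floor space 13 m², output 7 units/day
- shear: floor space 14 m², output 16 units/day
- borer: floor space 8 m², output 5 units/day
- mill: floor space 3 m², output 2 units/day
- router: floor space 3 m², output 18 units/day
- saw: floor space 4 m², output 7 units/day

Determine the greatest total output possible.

This is an integer program with binary decision variables.
shear + mill + router + saw: floor space 14 + 3 + 3 + 4 = 24 ≤ 30, output 16 + 2 + 18 + 7 = 43.
shear + borer + router + saw: floor space 14 + 8 + 3 + 4 = 29 ≤ 30, output 16 + 5 + 18 + 7 = 46.
shear + router + saw: floor space 14 + 3 + 4 = 21 ≤ 30, output 16 + 18 + 7 = 41.
Best is shear, borer, router, and saw with total output 46.

46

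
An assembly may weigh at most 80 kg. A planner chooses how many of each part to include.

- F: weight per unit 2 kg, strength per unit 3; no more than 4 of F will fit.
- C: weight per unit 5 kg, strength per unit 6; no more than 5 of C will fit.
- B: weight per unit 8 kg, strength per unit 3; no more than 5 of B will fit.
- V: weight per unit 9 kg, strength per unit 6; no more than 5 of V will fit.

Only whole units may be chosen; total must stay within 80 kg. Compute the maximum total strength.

3×F, 5×C, and 5×V: weight 76 ≤ 80, strength 3·3 + 5·6 + 5·6 = 69.
4×F, 5×C, and 5×V: weight 78 ≤ 80, strength 4·3 + 5·6 + 5·6 = 72.
Best is 72.

72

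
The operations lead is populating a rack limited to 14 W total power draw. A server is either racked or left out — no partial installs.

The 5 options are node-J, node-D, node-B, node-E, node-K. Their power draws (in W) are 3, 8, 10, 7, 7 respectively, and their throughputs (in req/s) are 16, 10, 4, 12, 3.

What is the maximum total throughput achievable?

node-J + node-D: power draw 3 + 8 = 11 ≤ 14, throughput 16 + 10 = 26.
node-J + node-B: power draw 3 + 10 = 13 ≤ 14, throughput 16 + 4 = 20.
node-J + node-E: power draw 3 + 7 = 10 ≤ 14, throughput 16 + 12 = 28.
Best is node-J and node-E with total throughput 28.

28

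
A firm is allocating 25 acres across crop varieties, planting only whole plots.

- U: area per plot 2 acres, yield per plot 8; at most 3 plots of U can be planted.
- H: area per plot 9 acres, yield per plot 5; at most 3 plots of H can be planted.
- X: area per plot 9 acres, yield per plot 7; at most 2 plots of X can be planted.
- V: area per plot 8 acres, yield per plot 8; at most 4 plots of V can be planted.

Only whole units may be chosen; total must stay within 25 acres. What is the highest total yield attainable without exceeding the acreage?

This is a bounded integer knapsack.
3×U and 2×V: area 22 ≤ 25, yield 3·8 + 2·8 = 40.
3×U, 1×X, and 1×V: area 23 ≤ 25, yield 3·8 + 1·7 + 1·8 = 39.
Best is 40.

40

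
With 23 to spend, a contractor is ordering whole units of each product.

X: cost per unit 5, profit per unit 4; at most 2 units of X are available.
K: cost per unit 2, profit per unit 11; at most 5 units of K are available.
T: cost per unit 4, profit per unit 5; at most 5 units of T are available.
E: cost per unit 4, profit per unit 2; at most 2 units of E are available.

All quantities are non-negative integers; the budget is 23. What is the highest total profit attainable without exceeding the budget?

K has the best ratio (11/2); taking only K gives at most 5×11 = 55 (stopped by the supply cap of 5).
Mixing does better — 5×K and 3×T: cost 22 ≤ 23, profit 5·11 + 3·5 = 70.

70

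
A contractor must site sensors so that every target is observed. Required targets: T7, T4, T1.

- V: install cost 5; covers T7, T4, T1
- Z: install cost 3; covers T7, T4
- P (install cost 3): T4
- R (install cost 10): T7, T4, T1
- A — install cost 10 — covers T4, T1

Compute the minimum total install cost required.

5

The greedy cost-per-new-target heuristic would pick Z and V for 8, but a cheaper cover exists.
V alone covers T7, T4, T1 — every target.
Total install cost: 5.
No cover costs less than 5.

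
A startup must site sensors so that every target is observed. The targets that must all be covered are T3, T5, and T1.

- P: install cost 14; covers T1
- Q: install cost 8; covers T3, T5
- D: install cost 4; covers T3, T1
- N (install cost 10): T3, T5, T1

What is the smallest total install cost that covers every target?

10

This is a weighted set-cover instance.
The greedy cost-per-new-target heuristic would pick D and Q for 12, but a cheaper cover exists.
N alone covers T3, T5, T1 — every target.
Total install cost: 10.
No cover costs less than 10.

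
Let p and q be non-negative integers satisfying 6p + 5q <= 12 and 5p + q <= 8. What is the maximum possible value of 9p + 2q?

(p,q)=(1,1): 6·1+5·1=11≤12, 5·1+1·1=6≤8, objective 11.
(p,q)=(1,0): 6·1+5·0=6≤12, 5·1+1·0=5≤8, objective 9.
(p,q)=(0,2): 6·0+5·2=10≤12, 5·0+1·2=2≤8, objective 4.
(p,q)=(0,1): 6·0+5·1=5≤12, 5·0+1·1=1≤8, objective 2.
Maximum is 11 at (p,q)=(1,1).

11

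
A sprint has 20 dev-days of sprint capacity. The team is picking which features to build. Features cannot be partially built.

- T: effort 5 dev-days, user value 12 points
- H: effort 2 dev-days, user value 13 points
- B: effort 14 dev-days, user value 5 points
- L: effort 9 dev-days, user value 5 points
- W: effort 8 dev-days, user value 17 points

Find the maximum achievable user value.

42

Allowing fractional choices, the relaxed optimum would be about 44.8, but features are indivisible.
H + W: effort 2 + 8 = 10 ≤ 20, user value 13 + 17 = 30.
H + L + W: effort 2 + 9 + 8 = 19 ≤ 20, user value 13 + 5 + 17 = 35.
T + H + W: effort 5 + 2 + 8 = 15 ≤ 20, user value 12 + 13 + 17 = 42.
Best is T, H, and W with total user value 42.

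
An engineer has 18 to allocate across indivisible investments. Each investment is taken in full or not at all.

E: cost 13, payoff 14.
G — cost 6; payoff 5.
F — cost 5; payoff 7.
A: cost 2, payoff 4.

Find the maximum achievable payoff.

This is a 0-1 knapsack instance.
E + F: cost 13 + 5 = 18 ≤ 18, payoff 14 + 7 = 21.
E + A: cost 13 + 2 = 15 ≤ 18, payoff 14 + 4 = 18.
Best is E and F with total payoff 21.

21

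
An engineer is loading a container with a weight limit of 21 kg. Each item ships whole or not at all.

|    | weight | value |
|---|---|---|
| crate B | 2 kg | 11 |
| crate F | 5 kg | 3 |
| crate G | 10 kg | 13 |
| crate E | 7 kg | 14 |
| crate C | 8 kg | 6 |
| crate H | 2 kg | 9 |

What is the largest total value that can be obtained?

47

crate B + crate E + crate C + crate H: weight 2 + 7 + 8 + 2 = 19 ≤ 21, value 11 + 14 + 6 + 9 = 40.
crate B + crate G + crate E + crate H: weight 2 + 10 + 7 + 2 = 21 ≤ 21, value 11 + 13 + 14 + 9 = 47.
Best is crate B, crate G, crate E, and crate H with total value 47.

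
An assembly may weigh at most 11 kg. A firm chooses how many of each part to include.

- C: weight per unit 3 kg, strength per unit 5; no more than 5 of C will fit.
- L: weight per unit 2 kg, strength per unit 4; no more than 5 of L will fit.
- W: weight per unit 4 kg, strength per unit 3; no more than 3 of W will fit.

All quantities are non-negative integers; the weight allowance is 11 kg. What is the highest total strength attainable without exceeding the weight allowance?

21

Take 1×C and 4×L: weight 11 ≤ 11, strength 1·5 + 4·4 = 21.
No other integer combination yields more.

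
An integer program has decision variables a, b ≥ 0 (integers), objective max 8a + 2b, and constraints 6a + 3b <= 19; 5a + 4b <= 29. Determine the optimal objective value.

24

Relaxing integrality, the LP optimum is 25.33 at (a,b) = (3.17, 0), which is not an integer point.
(a,b)=(3,0): 6·3+3·0=18≤19, 5·3+4·0=15≤29, objective 24.
(a,b)=(2,1): 6·2+3·1=15≤19, 5·2+4·1=14≤29, objective 18.
(a,b)=(2,0): 6·2+3·0=12≤19, 5·2+4·0=10≤29, objective 16.
Maximum is 24 at (a,b)=(3,0).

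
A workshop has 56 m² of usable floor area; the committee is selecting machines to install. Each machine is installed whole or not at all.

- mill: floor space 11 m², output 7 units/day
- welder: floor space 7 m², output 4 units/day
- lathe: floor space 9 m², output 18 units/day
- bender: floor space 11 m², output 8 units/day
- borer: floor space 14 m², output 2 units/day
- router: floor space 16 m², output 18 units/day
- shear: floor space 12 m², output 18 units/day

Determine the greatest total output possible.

This is a 0-1 knapsack instance.
lathe + bender + router + shear: floor space 9 + 11 + 16 + 12 = 48 ≤ 56, output 18 + 8 + 18 + 18 = 62.
welder + lathe + bender + router + shear: floor space 7 + 9 + 11 + 16 + 12 = 55 ≤ 56, output 4 + 18 + 8 + 18 + 18 = 66.
mill + welder + lathe + router + shear: floor space 11 + 7 + 9 + 16 + 12 = 55 ≤ 56, output 7 + 4 + 18 + 18 + 18 = 65.
Best is welder, lathe, bender, router, and shear with total output 66.

66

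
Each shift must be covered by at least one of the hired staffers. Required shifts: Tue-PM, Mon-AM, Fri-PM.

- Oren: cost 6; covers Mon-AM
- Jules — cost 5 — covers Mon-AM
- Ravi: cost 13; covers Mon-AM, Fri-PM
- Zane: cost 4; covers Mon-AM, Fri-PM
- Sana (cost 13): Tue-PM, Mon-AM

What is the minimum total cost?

17

Choose Zane and Sana: together they cover Tue-PM, Mon-AM, Fri-PM — every shift.
Total cost: 4 + 13 = 17.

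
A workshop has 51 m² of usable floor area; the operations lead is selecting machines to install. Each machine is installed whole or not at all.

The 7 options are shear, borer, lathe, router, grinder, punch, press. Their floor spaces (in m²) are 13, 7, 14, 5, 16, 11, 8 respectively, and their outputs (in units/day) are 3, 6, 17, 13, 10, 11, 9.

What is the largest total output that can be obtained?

Allowing fractional choices, the relaxed optimum would be about 59.8, but machines are indivisible.
borer + lathe + router + punch + press: floor space 7 + 14 + 5 + 11 + 8 = 45 ≤ 51, output 6 + 17 + 13 + 11 + 9 = 56.
borer + lathe + router + grinder + press: floor space 7 + 14 + 5 + 16 + 8 = 50 ≤ 51, output 6 + 17 + 13 + 10 + 9 = 55.
Best is borer, lathe, router, punch, and press with total output 56.

56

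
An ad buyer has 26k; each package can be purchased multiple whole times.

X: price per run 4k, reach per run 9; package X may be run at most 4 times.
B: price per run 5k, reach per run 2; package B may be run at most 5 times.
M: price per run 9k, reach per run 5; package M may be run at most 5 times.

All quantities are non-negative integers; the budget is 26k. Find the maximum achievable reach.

X has the best ratio (9/4); taking only X gives at most 4×9 = 36 (stopped by the supply cap of 4).
Mixing does better — 4×X and 1×M: price 25 ≤ 26, reach 4·9 + 1·5 = 41.

41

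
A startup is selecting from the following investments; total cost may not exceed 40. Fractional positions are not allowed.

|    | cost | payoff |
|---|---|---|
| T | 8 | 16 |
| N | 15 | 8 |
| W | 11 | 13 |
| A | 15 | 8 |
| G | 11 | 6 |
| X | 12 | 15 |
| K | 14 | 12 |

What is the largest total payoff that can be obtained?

44

Allowing fractional choices, the relaxed optimum would be about 51.7, but investments are indivisible.
T + X + K: cost 8 + 12 + 14 = 34 ≤ 40, payoff 16 + 15 + 12 = 43.
T + W + X: cost 8 + 11 + 12 = 31 ≤ 40, payoff 16 + 13 + 15 = 44.
T + W + K: cost 8 + 11 + 14 = 33 ≤ 40, payoff 16 + 13 + 12 = 41.
Best is T, W, and X with total payoff 44.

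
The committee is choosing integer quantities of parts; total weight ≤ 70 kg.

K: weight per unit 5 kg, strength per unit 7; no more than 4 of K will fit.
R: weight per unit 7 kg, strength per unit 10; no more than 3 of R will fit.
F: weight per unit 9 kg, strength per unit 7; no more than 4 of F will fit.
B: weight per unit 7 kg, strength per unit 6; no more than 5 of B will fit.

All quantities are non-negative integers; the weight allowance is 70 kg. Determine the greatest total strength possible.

82

This is a bounded integer knapsack.
R has the best ratio (10/7); taking only R gives at most 3×10 = 30 (stopped by the supply cap of 3).
Mixing does better — 4×K, 3×R, and 4×B: weight 69 ≤ 70, strength 4·7 + 3·10 + 4·6 = 82.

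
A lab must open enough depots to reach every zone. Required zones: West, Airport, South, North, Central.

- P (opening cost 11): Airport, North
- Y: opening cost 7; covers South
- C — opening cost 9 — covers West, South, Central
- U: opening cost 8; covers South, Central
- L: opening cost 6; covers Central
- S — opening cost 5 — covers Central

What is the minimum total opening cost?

20

Choose P and C: together they cover West, Airport, South, North, Central — every zone.
Total opening cost: 11 + 9 = 20.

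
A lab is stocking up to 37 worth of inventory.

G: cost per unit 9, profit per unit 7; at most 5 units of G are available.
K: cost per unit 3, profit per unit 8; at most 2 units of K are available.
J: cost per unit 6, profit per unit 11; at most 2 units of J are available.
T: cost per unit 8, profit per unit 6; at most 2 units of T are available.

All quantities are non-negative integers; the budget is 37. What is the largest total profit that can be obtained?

52

K has the best ratio (8/3); taking only K gives at most 2×8 = 16 (stopped by the supply cap of 2).
Mixing does better — 2×G, 2×K, and 2×J: cost 36 ≤ 37, profit 2·7 + 2·8 + 2·11 = 52.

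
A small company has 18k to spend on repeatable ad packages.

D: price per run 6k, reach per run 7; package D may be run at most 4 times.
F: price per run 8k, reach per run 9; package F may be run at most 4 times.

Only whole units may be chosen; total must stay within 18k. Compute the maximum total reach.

This is a bounded integer knapsack.
Take 3×D: price 18 ≤ 18, reach 3·7 = 21.
No other integer combination yields more.

21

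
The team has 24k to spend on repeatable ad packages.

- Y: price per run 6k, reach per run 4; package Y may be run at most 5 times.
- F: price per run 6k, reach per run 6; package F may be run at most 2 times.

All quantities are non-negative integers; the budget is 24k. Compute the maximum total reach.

Take 2×Y and 2×F: price 24 ≤ 24, reach 2·4 + 2·6 = 20.
F has the best ratio (6/6) and is taken to its limit of 2; remaining capacity is filled optimally with the others.

20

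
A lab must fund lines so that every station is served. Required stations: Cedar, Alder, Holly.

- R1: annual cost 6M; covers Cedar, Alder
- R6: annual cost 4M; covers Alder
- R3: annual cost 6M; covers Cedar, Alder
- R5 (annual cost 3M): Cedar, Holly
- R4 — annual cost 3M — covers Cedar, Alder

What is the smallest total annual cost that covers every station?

6

Choose R5 and R4: together they cover Cedar, Alder, Holly — every station.
Total annual cost: 3 + 3 = 6.
No cover costs less than 6.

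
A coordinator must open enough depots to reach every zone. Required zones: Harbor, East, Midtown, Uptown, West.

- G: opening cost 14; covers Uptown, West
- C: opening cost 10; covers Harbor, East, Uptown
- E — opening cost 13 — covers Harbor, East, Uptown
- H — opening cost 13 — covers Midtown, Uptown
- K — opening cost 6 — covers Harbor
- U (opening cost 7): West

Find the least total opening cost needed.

30

Choose C, H, and U: together they cover Harbor, East, Midtown, Uptown, West — every zone.
Total opening cost: 10 + 13 + 7 = 30.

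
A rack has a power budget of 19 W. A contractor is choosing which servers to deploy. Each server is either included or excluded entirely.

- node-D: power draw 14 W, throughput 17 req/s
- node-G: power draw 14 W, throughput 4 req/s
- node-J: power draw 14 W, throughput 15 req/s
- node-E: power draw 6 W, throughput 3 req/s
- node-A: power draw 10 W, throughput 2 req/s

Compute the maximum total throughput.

node-E + node-A: power draw 6 + 10 = 16 ≤ 19, throughput 3 + 2 = 5.
node-J: power draw 14 ≤ 19, throughput 15.
node-D: power draw 14 ≤ 19, throughput 17.
Best is node-D with total throughput 17.

17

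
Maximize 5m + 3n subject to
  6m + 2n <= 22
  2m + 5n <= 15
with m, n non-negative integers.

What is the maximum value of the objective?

(m,n)=(3,1): 6·3+2·1=20≤22, 2·3+5·1=11≤15, objective 18.
(m,n)=(2,2): 6·2+2·2=16≤22, 2·2+5·2=14≤15, objective 16.
(m,n)=(3,0): 6·3+2·0=18≤22, 2·3+5·0=6≤15, objective 15.
(m,n)=(2,1): 6·2+2·1=14≤22, 2·2+5·1=9≤15, objective 13.
No feasible integer point exceeds 18.

18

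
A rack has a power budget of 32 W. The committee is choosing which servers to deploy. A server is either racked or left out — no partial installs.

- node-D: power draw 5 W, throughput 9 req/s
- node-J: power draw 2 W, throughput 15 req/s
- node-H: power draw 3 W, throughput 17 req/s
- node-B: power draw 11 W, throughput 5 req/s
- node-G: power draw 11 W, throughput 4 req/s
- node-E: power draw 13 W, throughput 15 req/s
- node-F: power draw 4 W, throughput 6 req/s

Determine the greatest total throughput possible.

62

node-J + node-H + node-E + node-F: power draw 2 + 3 + 13 + 4 = 22 ≤ 32, throughput 15 + 17 + 15 + 6 = 53.
node-D + node-J + node-H + node-E: power draw 5 + 2 + 3 + 13 = 23 ≤ 32, throughput 9 + 15 + 17 + 15 = 56.
node-D + node-J + node-H + node-E + node-F: power draw 5 + 2 + 3 + 13 + 4 = 27 ≤ 32, throughput 9 + 15 + 17 + 15 + 6 = 62.
Best is node-D, node-J, node-H, node-E, and node-F with total throughput 62.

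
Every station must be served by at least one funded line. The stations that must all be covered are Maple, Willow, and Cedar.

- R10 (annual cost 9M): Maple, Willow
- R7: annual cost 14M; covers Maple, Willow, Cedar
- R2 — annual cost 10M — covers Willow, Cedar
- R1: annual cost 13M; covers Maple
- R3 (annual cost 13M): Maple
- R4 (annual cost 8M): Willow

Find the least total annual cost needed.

14

This is an integer covering problem.
The greedy cost-per-new-station heuristic would pick R10 and R2 for 19, but a cheaper cover exists.
R7 alone covers Maple, Willow, Cedar — every station.
Total annual cost: 14.
No cover costs less than 14.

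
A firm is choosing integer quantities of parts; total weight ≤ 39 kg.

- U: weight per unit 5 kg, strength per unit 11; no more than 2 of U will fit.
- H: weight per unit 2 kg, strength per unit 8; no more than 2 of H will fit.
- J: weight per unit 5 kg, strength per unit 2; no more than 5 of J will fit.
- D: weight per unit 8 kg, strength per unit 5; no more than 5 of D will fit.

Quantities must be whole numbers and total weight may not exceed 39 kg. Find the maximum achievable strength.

53

2×U, 2×H, and 3×D: weight 38 ≤ 39, strength 2·11 + 2·8 + 3·5 = 53.
2×U, 2×H, 1×J, and 2×D: weight 35 ≤ 39, strength 2·11 + 2·8 + 1·2 + 2·5 = 50.
Best is 53.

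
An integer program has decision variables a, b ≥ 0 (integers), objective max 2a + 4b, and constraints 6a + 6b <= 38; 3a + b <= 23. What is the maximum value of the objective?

(a,b)=(0,6): 6·0+6·6=36≤38, 3·0+1·6=6≤23, objective 24.
(a,b)=(1,5): 6·1+6·5=36≤38, 3·1+1·5=8≤23, objective 22.
(a,b)=(0,5): 6·0+6·5=30≤38, 3·0+1·5=5≤23, objective 20.
No feasible integer point exceeds 24.

24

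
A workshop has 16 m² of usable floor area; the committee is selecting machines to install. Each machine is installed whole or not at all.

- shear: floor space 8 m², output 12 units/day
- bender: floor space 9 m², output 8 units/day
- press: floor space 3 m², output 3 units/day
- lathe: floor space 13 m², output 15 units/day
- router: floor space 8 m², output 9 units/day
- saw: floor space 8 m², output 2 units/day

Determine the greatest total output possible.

Treat it as a binary knapsack problem.
shear + router: floor space 8 + 8 = 16 ≤ 16, output 12 + 9 = 21.
press + lathe: floor space 3 + 13 = 16 ≤ 16, output 3 + 15 = 18.
Best is shear and router with total output 21.

21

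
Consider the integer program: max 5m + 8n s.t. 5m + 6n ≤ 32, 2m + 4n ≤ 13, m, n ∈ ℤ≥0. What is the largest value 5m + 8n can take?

30

Relaxing integrality, the LP optimum is 32.25 at (m,n) = (6.25, 0.125), which is not an integer point.
(m,n)=(6,0): 5·6+6·0=30≤32, 2·6+4·0=12≤13, objective 30.
(m,n)=(5,0): 5·5+6·0=25≤32, 2·5+4·0=10≤13, objective 25.
No feasible integer point exceeds 30.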